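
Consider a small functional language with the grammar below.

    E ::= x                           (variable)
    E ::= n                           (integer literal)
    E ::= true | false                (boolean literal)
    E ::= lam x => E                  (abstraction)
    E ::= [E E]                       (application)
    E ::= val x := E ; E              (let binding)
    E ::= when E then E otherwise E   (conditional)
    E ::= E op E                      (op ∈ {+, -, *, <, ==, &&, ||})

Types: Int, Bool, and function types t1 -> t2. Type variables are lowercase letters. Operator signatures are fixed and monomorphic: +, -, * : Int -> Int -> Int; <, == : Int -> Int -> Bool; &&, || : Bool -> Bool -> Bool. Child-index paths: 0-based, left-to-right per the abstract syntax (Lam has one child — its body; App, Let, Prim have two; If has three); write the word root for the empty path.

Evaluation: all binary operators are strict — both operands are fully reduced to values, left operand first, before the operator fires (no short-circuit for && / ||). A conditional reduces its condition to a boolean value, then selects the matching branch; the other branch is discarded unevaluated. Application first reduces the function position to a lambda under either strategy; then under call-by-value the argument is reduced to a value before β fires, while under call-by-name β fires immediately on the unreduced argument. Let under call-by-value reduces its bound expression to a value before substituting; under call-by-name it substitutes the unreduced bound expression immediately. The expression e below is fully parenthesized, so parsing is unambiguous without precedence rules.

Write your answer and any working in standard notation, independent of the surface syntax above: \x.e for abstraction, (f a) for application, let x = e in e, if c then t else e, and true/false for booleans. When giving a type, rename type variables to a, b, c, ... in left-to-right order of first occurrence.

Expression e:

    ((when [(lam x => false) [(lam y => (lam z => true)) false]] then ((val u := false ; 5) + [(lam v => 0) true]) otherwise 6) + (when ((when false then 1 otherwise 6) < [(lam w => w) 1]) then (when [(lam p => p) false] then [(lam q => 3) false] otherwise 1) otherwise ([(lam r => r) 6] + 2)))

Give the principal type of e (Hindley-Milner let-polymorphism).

Derivation:
\x._ : a -> Bool
\z._ : c -> Bool
\y._ : b -> c -> Bool
  unify b -> c -> Bool ~ Bool -> d
  unify b ~ Bool
  unify c -> Bool ~ d
_ _ : c -> Bool
  unify a -> Bool ~ (c -> Bool) -> e
  unify a ~ c -> Bool
  unify Bool ~ e
_ _ : Bool
  unify Bool ~ Bool
let u : Bool
  unify Int ~ Int
\v._ : f -> Int
  unify f -> Int ~ Bool -> g
  unify f ~ Bool
  unify Int ~ g
_ _ : Int
  unify Int ~ Int
  unify Int ~ Int
  unify Int ~ Int
  unify Bool ~ Bool
  unify Int ~ Int
  unify Int ~ Int
w : h
\w._ : h -> h
  unify h -> h ~ Int -> i
  unify h ~ Int
  unify Int ~ i
_ _ : Int
  unify Int ~ Int
  unify Bool ~ Bool
p : j
\p._ : j -> j
  unify j -> j ~ Bool -> k
  unify j ~ Bool
  unify Bool ~ k
_ _ : Bool
  unify Bool ~ Bool
\q._ : l -> Int
  unify l -> Int ~ Bool -> m
  unify l ~ Bool
  unify Int ~ m
_ _ : Int
  unify Int ~ Int
r : n
\r._ : n -> n
  unify n -> n ~ Int -> o
  unify n ~ Int
  unify Int ~ o
_ _ : Int
  unify Int ~ Int
  unify Int ~ Int
  unify Int ~ Int
  unify Int ~ Int

Answer: Int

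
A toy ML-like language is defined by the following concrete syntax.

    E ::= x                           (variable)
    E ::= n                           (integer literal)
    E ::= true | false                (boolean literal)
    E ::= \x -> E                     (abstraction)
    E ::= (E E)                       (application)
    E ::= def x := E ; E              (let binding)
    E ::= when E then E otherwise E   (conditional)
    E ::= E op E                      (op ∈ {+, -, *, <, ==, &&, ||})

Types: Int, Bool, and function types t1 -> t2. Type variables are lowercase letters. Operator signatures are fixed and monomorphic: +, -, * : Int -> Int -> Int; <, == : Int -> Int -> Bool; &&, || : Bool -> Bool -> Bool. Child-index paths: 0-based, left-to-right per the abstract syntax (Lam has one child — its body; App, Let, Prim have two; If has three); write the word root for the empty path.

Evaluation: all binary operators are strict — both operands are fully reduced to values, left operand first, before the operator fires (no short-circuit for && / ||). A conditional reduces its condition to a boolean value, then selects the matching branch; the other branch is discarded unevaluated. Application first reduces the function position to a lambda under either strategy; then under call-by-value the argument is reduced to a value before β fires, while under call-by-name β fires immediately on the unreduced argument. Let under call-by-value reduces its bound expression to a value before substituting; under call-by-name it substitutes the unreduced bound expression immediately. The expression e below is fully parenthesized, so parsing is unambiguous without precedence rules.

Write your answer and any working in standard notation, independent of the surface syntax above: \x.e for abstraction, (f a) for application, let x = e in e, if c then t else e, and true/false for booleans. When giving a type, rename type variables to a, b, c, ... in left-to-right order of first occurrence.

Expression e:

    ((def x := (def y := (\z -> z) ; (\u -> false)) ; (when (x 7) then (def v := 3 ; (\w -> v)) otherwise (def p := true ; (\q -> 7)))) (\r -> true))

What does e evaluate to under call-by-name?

Answer: 7

Working:
step 0: ((let x = (let y = (\z.z) in (\u.false)) in (if (x 7) then (let v = 3 in (\w.v)) else (let p = true in (\q.7)))) (\r.true))
step 1: [let@0] ((if ((let y = (\z.z) in (\u.false)) 7) then (let v = 3 in (\w.v)) else (let p = true in (\q.7))) (\r.true))
step 2: [let@0.0.0] ((if ((\u.false) 7) then (let v = 3 in (\w.v)) else (let p = true in (\q.7))) (\r.true))
step 3: [beta@0.0] ((if false then (let v = 3 in (\w.v)) else (let p = true in (\q.7))) (\r.true))
step 4: [if@0] ((let p = true in (\q.7)) (\r.true))
step 5: [let@0] ((\q.7) (\r.true))
step 6: [beta@root] 7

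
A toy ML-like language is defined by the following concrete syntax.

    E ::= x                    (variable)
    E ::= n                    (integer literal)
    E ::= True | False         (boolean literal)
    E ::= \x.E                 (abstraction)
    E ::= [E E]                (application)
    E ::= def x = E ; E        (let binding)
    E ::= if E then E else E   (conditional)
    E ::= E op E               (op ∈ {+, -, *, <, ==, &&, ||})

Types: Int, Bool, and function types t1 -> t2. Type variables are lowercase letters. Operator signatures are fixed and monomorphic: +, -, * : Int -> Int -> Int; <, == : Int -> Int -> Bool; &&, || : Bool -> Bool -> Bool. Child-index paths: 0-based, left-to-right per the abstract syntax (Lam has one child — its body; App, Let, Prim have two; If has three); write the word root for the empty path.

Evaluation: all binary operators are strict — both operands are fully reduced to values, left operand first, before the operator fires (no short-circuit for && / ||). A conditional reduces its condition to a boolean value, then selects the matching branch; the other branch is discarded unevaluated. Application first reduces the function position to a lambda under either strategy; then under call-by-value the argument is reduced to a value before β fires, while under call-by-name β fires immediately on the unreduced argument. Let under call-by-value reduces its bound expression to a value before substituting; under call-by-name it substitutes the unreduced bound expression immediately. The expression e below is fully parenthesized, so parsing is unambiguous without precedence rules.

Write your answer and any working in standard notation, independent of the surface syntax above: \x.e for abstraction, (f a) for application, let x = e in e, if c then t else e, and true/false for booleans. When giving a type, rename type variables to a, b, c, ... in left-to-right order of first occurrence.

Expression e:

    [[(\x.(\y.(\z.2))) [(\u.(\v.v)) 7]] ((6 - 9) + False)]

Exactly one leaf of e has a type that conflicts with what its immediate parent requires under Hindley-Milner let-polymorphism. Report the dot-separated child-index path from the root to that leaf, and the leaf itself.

Answer: 1.1 : false

Working:
\z._ : c -> Int
\y._ : b -> c -> Int
\x._ : a -> b -> c -> Int
v : e
\v._ : e -> e
\u._ : d -> e -> e
  unify d -> e -> e ~ Int -> f
  unify d ~ Int
  unify e -> e ~ f
_ _ : e -> e
  unify a -> b -> c -> Int ~ (e -> e) -> g
  unify a ~ e -> e
  unify b -> c -> Int ~ g
_ _ : b -> c -> Int
  unify Int ~ Int
  unify Int ~ Int
  unify Int ~ Int
  unify Bool ~ Int
  FAIL: mismatch Bool ~ Int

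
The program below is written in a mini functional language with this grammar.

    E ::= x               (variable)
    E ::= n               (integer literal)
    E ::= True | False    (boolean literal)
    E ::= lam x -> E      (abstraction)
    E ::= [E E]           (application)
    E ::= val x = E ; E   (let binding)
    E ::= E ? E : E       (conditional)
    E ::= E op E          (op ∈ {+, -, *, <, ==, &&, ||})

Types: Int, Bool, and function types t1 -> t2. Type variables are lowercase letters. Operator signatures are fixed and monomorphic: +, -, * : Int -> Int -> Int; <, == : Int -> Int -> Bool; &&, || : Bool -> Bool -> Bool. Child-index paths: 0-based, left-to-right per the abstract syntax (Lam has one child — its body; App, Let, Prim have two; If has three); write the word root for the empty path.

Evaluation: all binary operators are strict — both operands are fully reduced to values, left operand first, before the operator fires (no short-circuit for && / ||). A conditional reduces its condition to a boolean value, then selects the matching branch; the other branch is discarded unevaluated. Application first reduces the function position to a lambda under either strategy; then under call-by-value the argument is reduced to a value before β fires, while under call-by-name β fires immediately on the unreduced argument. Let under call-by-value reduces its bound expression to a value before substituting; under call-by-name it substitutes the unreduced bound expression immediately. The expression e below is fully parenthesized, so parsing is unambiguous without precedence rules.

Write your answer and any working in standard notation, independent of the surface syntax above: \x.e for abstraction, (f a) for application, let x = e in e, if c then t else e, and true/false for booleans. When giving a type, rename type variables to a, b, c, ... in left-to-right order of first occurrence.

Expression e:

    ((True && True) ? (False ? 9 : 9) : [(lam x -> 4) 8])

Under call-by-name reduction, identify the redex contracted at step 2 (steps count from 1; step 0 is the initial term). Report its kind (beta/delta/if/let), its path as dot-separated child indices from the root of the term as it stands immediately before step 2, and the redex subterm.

Answer: if at root : (if true then (if false then 9 else 9) else ((\x.4) 8))

Trace:
step 0: (if (true && true) then (if false then 9 else 9) else ((\x.4) 8))
step 1: [delta@0] (if true then (if false then 9 else 9) else ((\x.4) 8))
step 2: [if@root] (if false then 9 else 9)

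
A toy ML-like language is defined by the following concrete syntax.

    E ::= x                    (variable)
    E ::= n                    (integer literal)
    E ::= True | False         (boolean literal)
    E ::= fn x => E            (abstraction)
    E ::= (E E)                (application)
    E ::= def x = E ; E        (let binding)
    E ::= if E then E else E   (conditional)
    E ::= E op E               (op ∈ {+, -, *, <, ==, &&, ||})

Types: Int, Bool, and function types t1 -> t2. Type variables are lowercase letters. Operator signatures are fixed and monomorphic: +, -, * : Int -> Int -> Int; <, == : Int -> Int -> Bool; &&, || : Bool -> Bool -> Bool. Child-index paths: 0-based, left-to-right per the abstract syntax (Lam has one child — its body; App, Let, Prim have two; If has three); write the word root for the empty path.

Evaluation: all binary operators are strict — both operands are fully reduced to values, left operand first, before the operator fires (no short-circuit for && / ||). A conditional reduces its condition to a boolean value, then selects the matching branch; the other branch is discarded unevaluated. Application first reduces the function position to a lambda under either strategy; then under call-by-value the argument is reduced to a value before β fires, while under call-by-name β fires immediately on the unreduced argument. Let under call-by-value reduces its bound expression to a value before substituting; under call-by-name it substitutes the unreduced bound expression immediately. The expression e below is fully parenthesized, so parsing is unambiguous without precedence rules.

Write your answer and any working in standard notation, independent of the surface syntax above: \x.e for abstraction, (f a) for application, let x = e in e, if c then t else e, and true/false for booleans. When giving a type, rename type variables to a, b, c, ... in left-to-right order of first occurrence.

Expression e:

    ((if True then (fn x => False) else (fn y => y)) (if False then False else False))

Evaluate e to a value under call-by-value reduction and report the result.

Answer: false

Trace:
step 0: ((if true then (\x.false) else (\y.y)) (if false then false else false))
step 1: [if@0] ((\x.false) (if false then false else false))
step 2: [if@1] ((\x.false) false)
step 3: [beta@root] false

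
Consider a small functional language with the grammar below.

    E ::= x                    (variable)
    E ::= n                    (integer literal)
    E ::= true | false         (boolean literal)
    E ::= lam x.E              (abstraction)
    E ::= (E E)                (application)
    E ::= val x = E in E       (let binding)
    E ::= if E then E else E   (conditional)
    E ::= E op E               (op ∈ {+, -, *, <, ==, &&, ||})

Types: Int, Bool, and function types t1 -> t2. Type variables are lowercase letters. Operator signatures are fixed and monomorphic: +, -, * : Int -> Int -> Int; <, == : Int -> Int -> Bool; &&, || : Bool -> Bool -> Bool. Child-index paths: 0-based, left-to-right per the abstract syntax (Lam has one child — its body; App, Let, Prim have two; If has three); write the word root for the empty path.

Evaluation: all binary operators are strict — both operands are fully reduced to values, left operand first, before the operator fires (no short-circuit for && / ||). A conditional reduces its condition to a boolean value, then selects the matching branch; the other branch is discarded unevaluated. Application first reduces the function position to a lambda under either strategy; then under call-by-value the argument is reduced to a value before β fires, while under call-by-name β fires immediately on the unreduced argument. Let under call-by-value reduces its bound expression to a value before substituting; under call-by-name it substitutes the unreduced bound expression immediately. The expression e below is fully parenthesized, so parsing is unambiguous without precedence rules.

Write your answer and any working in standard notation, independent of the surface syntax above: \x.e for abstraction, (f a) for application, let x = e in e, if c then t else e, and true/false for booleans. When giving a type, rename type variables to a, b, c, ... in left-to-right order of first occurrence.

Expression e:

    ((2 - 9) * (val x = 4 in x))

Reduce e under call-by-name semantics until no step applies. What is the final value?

Trace:
step 0: ((2 - 9) * (let x = 4 in x))
step 1: [delta@0] (-7 * (let x = 4 in x))
step 2: [let@1] (-7 * 4)
step 3: [delta@root] -28

Answer: -28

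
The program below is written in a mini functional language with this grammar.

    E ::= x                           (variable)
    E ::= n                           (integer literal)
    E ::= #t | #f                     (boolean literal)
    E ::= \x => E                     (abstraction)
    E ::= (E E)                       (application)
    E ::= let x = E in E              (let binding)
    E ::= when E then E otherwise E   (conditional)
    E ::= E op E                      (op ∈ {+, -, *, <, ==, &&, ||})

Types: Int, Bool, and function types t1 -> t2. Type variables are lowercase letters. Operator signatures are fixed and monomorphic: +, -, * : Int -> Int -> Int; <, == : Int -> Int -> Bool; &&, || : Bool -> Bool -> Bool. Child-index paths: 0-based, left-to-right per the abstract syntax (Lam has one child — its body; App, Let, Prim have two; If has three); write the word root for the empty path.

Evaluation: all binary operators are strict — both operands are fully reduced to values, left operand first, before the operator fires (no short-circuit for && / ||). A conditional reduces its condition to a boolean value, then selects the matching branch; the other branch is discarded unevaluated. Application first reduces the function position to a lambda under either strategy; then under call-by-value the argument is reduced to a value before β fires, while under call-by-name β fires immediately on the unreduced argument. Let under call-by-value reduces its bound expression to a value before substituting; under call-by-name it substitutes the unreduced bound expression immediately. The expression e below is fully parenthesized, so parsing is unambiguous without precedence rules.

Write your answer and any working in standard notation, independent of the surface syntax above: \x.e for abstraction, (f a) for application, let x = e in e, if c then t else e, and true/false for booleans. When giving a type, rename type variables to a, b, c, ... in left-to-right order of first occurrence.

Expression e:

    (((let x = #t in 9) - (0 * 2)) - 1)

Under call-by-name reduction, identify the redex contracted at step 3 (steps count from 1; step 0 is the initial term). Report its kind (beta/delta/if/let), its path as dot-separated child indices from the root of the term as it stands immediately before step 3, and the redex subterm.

Answer: delta at 0 : (9 - 0)

Trace:
step 0: (((let x = true in 9) - (0 * 2)) - 1)
step 1: [let@0.0] ((9 - (0 * 2)) - 1)
step 2: [delta@0.1] ((9 - 0) - 1)
step 3: [delta@0] (9 - 1)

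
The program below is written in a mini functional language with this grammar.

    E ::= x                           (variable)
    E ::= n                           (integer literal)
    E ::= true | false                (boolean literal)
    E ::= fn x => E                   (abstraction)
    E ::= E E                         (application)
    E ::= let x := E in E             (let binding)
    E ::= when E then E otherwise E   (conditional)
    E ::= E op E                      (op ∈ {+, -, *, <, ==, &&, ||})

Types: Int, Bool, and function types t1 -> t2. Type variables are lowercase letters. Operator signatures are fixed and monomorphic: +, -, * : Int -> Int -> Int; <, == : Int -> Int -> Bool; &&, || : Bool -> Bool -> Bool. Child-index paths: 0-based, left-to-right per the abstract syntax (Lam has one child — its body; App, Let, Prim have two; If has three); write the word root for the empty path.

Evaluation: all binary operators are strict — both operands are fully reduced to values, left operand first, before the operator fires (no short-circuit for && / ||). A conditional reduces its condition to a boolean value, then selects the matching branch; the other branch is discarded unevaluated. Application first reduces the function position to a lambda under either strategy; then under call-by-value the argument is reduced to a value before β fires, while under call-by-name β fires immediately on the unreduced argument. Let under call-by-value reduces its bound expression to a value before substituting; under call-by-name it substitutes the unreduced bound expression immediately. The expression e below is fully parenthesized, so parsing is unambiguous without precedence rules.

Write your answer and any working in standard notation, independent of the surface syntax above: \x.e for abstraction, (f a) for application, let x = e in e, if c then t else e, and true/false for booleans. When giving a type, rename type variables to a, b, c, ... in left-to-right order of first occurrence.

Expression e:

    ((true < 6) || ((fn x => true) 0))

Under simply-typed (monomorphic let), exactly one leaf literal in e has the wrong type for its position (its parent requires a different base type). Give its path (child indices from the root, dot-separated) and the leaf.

Derivation:
  unify Bool ~ Int
  FAIL: mismatch Bool ~ Int

Answer: 0.0 : true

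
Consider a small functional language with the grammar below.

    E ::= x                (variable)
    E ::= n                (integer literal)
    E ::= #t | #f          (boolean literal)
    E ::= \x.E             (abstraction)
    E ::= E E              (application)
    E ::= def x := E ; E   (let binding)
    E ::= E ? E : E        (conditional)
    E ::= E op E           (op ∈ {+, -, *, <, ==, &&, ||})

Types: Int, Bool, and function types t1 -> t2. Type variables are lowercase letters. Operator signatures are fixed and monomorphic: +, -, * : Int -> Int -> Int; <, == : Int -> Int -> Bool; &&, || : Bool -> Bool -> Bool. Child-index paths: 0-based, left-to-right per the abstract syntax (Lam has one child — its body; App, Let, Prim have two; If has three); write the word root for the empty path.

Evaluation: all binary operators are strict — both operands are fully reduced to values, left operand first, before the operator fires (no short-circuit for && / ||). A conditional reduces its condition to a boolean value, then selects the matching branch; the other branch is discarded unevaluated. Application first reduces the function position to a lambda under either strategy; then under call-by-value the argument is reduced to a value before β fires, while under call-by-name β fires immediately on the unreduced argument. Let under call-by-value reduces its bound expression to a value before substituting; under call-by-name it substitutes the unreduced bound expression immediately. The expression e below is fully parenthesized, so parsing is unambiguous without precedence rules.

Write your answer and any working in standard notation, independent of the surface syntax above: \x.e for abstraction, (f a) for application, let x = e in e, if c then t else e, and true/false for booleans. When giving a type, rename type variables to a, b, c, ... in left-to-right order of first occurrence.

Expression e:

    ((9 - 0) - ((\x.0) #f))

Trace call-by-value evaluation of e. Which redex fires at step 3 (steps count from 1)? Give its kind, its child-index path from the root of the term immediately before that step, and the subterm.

Answer: delta at root : (9 - 0)

Trace:
step 0: ((9 - 0) - ((\x.0) false))
step 1: [delta@0] (9 - ((\x.0) false))
step 2: [beta@1] (9 - 0)
step 3: [delta@root] 9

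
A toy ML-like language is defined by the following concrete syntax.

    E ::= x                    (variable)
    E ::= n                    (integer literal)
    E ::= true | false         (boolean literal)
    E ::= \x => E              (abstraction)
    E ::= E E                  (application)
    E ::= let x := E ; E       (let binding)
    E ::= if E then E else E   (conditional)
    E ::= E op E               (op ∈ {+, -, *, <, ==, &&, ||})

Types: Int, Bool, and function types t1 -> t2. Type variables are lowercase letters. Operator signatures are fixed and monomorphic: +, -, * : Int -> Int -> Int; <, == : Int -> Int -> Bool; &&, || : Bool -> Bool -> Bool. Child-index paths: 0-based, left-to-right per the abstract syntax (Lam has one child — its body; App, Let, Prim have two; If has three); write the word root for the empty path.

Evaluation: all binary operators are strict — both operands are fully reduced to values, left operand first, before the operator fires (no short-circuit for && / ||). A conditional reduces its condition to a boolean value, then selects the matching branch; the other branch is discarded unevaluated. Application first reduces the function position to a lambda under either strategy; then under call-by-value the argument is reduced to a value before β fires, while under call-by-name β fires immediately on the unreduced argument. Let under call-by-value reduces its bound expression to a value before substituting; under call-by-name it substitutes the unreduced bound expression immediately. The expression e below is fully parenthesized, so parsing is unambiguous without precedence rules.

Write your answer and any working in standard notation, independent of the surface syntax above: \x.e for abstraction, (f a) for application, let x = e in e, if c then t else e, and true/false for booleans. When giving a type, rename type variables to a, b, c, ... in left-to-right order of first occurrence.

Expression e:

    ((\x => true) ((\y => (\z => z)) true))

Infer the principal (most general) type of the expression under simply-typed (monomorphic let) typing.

Answer: Bool

Working:
\x._ : a -> Bool
z : c
\z._ : c -> c
\y._ : b -> c -> c
  unify b -> c -> c ~ Bool -> d
  unify b ~ Bool
  unify c -> c ~ d
_ _ : c -> c
  unify a -> Bool ~ (c -> c) -> e
  unify a ~ c -> c
  unify Bool ~ e
_ _ : Bool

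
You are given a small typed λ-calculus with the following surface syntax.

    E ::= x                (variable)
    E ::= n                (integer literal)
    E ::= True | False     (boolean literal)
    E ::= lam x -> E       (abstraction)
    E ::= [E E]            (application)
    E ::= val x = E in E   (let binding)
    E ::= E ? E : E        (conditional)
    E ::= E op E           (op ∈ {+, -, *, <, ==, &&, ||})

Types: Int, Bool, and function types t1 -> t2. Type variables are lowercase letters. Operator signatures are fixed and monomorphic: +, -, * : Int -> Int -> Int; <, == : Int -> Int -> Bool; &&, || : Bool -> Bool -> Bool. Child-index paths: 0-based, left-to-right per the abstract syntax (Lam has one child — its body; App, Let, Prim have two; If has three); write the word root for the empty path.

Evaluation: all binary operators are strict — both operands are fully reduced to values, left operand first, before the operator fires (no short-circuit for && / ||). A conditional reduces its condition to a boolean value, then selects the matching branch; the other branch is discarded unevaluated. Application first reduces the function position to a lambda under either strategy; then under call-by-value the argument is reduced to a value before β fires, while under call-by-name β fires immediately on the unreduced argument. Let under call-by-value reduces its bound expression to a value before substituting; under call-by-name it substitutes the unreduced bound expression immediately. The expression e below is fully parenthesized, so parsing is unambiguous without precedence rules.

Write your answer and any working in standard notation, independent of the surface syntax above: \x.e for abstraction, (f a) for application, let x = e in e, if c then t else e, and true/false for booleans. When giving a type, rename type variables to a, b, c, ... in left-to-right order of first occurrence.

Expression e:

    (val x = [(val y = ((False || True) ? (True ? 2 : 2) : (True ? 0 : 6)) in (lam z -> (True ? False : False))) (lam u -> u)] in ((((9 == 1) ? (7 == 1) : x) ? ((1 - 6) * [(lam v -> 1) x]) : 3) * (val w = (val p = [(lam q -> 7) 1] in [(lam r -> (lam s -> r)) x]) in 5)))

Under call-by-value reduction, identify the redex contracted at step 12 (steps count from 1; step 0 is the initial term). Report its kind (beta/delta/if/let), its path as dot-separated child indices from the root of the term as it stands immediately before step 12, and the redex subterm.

Derivation:
step 0: (let x = ((let y = (if (false || true) then (if true then 2 else 2) else (if true then 0 else 6)) in (\z.(if true then false else false))) (\u.u)) in ((if (if (9 == 1) then (7 == 1) else x) then ((1 - 6) * ((\v.1) x)) else 3) * (let w = (let p = ((\q.7) 1) in ((\r.(\s.r)) x)) in 5)))
step 1: [delta@0.0.0.0] (let x = ((let y = (if true then (if true then 2 else 2) else (if true then 0 else 6)) in (\z.(if true then false else false))) (\u.u)) in ((if (if (9 == 1) then (7 == 1) else x) then ((1 - 6) * ((\v.1) x)) else 3) * (let w = (let p = ((\q.7) 1) in ((\r.(\s.r)) x)) in 5)))
step 2: [if@0.0.0] (let x = ((let y = (if true then 2 else 2) in (\z.(if true then false else false))) (\u.u)) in ((if (if (9 == 1) then (7 == 1) else x) then ((1 - 6) * ((\v.1) x)) else 3) * (let w = (let p = ((\q.7) 1) in ((\r.(\s.r)) x)) in 5)))
step 3: [if@0.0.0] (let x = ((let y = 2 in (\z.(if true then false else false))) (\u.u)) in ((if (if (9 == 1) then (7 == 1) else x) then ((1 - 6) * ((\v.1) x)) else 3) * (let w = (let p = ((\q.7) 1) in ((\r.(\s.r)) x)) in 5)))
step 4: [let@0.0] (let x = ((\z.(if true then false else false)) (\u.u)) in ((if (if (9 == 1) then (7 == 1) else x) then ((1 - 6) * ((\v.1) x)) else 3) * (let w = (let p = ((\q.7) 1) in ((\r.(\s.r)) x)) in 5)))
step 5: [beta@0] (let x = (if true then false else false) in ((if (if (9 == 1) then (7 == 1) else x) then ((1 - 6) * ((\v.1) x)) else 3) * (let w = (let p = ((\q.7) 1) in ((\r.(\s.r)) x)) in 5)))
step 6: [if@0] (let x = false in ((if (if (9 == 1) then (7 == 1) else x) then ((1 - 6) * ((\v.1) x)) else 3) * (let w = (let p = ((\q.7) 1) in ((\r.(\s.r)) x)) in 5)))
step 7: [let@root] ((if (if (9 == 1) then (7 == 1) else false) then ((1 - 6) * ((\v.1) false)) else 3) * (let w = (let p = ((\q.7) 1) in ((\r.(\s.r)) false)) in 5))
step 8: [delta@0.0.0] ((if (if false then (7 == 1) else false) then ((1 - 6) * ((\v.1) false)) else 3) * (let w = (let p = ((\q.7) 1) in ((\r.(\s.r)) false)) in 5))
step 9: [if@0.0] ((if false then ((1 - 6) * ((\v.1) false)) else 3) * (let w = (let p = ((\q.7) 1) in ((\r.(\s.r)) false)) in 5))
step 10: [if@0] (3 * (let w = (let p = ((\q.7) 1) in ((\r.(\s.r)) false)) in 5))
step 11: [beta@1.0.0] (3 * (let w = (let p = 7 in ((\r.(\s.r)) false)) in 5))
step 12: [let@1.0] (3 * (let w = ((\r.(\s.r)) false) in 5))

Answer: let at 1.0 : (let p = 7 in ((\r.(\s.r)) false))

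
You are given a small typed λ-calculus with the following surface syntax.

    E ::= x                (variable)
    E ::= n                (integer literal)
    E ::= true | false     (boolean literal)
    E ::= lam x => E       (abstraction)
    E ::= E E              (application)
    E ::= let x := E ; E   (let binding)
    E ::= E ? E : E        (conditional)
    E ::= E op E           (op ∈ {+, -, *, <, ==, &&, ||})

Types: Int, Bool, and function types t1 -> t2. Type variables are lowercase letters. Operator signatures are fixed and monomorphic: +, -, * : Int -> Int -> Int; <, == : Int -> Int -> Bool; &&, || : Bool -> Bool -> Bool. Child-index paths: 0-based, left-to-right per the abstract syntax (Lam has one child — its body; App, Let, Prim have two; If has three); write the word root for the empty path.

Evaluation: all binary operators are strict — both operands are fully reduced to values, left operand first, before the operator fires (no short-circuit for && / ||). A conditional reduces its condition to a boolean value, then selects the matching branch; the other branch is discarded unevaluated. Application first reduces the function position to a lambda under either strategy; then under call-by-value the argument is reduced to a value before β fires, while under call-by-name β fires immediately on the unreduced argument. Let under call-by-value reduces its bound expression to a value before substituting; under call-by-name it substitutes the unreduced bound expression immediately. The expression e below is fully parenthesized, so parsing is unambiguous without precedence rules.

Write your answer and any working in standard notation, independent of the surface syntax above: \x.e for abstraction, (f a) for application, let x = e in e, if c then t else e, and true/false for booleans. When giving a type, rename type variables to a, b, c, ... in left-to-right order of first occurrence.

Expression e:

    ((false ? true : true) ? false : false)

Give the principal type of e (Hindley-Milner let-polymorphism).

Derivation:
  unify Bool ~ Bool
  unify Bool ~ Bool
  unify Bool ~ Bool
  unify Bool ~ Bool

Answer: Bool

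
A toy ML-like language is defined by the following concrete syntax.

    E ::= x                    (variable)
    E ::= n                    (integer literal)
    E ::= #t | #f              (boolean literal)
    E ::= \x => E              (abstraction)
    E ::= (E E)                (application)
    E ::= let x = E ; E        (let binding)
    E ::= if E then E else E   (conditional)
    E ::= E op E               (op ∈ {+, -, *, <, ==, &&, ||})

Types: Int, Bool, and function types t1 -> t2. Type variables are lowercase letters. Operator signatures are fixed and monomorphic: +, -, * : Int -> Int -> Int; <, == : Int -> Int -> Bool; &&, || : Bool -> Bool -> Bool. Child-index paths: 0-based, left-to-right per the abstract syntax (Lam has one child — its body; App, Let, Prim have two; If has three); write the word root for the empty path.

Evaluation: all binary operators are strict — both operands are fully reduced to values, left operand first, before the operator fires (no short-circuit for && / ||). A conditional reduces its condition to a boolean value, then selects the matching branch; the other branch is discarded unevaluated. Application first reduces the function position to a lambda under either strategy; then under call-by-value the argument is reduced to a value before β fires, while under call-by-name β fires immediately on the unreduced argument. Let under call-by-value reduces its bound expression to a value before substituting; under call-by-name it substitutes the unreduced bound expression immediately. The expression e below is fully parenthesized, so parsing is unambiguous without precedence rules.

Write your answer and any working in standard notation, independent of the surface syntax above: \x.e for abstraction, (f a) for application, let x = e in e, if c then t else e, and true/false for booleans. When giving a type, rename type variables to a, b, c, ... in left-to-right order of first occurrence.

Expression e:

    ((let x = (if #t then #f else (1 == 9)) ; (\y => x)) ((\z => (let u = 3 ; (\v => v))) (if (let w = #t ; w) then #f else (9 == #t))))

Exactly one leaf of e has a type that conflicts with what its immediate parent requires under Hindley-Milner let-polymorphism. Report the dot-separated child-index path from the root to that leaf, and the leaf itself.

Derivation:
  unify Bool ~ Bool
  unify Int ~ Int
  unify Int ~ Int
  unify Bool ~ Bool
let x : Bool
x : Bool
\y._ : a -> Bool
let u : Int
v : c
\v._ : c -> c
\z._ : b -> c -> c
let w : Bool
w : Bool
  unify Bool ~ Bool
  unify Int ~ Int
  unify Bool ~ Int
  FAIL: mismatch Bool ~ Int

Answer: 1.1.2.1 : true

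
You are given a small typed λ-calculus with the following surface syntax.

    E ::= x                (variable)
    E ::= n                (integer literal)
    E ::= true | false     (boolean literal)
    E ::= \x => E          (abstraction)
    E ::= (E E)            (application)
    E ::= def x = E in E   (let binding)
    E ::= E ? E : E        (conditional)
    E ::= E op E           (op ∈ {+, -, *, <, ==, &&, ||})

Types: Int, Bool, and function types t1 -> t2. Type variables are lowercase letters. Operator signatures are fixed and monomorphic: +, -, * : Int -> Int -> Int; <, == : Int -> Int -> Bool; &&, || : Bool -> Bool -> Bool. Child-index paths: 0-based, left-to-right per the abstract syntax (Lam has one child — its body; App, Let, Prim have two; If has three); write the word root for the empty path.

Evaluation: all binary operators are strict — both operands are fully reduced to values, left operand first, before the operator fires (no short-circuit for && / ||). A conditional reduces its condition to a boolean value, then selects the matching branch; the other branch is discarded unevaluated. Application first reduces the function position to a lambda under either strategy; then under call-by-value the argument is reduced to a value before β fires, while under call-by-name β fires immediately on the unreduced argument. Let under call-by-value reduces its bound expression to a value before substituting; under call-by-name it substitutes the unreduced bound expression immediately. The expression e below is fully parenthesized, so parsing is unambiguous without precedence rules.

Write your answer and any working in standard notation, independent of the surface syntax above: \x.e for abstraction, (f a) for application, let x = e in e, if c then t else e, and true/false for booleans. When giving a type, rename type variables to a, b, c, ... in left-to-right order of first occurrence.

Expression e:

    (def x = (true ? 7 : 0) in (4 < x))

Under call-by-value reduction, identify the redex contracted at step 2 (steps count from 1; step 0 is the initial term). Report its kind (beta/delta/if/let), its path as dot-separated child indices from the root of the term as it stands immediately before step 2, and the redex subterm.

Answer: let at root : (let x = 7 in (4 < x))

Working:
step 0: (let x = (if true then 7 else 0) in (4 < x))
step 1: [if@0] (let x = 7 in (4 < x))
step 2: [let@root] (4 < 7)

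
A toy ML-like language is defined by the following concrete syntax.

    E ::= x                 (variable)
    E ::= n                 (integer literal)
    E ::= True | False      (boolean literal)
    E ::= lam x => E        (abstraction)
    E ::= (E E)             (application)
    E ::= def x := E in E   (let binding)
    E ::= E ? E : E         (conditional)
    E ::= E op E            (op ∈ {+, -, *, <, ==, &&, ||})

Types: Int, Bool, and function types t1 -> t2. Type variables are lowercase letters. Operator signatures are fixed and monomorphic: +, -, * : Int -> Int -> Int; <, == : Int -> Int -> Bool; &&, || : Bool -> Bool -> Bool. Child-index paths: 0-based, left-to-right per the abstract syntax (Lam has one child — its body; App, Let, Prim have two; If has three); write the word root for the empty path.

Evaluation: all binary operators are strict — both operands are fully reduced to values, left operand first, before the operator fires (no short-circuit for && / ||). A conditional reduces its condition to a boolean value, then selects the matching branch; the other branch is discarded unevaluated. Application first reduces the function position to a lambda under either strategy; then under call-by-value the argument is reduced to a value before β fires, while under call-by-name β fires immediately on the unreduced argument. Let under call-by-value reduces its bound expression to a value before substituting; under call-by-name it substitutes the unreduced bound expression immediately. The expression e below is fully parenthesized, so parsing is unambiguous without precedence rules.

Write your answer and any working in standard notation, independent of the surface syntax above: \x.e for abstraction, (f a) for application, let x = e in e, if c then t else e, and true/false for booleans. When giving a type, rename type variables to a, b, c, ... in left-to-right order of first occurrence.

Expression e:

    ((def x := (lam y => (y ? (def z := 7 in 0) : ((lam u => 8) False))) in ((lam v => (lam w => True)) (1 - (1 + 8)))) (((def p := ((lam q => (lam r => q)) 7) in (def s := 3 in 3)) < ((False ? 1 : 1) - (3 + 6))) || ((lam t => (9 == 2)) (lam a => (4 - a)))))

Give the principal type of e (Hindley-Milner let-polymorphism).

Trace:
y : a
  unify a ~ Bool
let z : Int
\u._ : b -> Int
  unify b -> Int ~ Bool -> c
  unify b ~ Bool
  unify Int ~ c
_ _ : Int
  unify Int ~ Int
\y._ : Bool -> Int
let x : Bool -> Int
\w._ : e -> Bool
\v._ : d -> e -> Bool
  unify Int ~ Int
  unify Int ~ Int
  unify Int ~ Int
  unify Int ~ Int
  unify d -> e -> Bool ~ Int -> f
  unify d ~ Int
  unify e -> Bool ~ f
_ _ : e -> Bool
q : g
\r._ : h -> g
\q._ : g -> h -> g
  unify g -> h -> g ~ Int -> i
  unify g ~ Int
  unify h -> Int ~ i
_ _ : h -> Int
let p : forall. h -> Int
let s : Int
  unify Int ~ Int
  unify Bool ~ Bool
  unify Int ~ Int
  unify Int ~ Int
  unify Int ~ Int
  unify Int ~ Int
  unify Int ~ Int
  unify Int ~ Int
  unify Bool ~ Bool
  unify Int ~ Int
  unify Int ~ Int
\t._ : j -> Bool
  unify Int ~ Int
a : k
  unify k ~ Int
\a._ : Int -> Int
  unify j -> Bool ~ (Int -> Int) -> l
  unify j ~ Int -> Int
  unify Bool ~ l
_ _ : Bool
  unify Bool ~ Bool
  unify e -> Bool ~ Bool -> m
  unify e ~ Bool
  unify Bool ~ m
_ _ : Bool

Answer: Bool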